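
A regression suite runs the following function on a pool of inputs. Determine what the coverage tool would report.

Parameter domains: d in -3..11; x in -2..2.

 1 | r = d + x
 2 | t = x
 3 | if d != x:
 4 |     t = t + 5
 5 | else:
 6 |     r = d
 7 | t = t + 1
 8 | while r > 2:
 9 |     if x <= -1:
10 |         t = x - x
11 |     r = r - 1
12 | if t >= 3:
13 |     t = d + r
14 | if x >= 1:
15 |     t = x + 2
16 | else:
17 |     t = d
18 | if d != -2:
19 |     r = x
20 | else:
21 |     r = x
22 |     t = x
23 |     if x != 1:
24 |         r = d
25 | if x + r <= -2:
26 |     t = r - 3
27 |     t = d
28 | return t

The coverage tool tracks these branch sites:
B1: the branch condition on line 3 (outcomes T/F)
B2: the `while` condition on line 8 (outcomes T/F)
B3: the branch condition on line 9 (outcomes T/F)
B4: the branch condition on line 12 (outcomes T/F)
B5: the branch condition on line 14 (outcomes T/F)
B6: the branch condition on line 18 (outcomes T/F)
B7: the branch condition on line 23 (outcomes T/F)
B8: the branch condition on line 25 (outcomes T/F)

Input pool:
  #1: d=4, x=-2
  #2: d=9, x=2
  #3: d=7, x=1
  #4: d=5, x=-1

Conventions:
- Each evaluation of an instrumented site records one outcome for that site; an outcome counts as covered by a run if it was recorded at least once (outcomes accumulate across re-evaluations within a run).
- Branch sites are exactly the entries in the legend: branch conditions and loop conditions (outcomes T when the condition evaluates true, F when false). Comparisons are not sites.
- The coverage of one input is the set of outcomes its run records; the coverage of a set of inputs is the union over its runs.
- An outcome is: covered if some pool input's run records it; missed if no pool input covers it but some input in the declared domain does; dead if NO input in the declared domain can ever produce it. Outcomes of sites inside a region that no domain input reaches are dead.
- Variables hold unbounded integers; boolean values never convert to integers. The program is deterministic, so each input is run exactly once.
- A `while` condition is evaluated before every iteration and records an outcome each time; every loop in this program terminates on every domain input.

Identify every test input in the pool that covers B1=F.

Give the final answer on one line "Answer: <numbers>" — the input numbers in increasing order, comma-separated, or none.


input #1 (d=4, x=-2): does not record B1=F
input #2 (d=9, x=2): does not record B1=F
input #3 (d=7, x=1): does not record B1=F
input #4 (d=5, x=-1): does not record B1=F
Answer: none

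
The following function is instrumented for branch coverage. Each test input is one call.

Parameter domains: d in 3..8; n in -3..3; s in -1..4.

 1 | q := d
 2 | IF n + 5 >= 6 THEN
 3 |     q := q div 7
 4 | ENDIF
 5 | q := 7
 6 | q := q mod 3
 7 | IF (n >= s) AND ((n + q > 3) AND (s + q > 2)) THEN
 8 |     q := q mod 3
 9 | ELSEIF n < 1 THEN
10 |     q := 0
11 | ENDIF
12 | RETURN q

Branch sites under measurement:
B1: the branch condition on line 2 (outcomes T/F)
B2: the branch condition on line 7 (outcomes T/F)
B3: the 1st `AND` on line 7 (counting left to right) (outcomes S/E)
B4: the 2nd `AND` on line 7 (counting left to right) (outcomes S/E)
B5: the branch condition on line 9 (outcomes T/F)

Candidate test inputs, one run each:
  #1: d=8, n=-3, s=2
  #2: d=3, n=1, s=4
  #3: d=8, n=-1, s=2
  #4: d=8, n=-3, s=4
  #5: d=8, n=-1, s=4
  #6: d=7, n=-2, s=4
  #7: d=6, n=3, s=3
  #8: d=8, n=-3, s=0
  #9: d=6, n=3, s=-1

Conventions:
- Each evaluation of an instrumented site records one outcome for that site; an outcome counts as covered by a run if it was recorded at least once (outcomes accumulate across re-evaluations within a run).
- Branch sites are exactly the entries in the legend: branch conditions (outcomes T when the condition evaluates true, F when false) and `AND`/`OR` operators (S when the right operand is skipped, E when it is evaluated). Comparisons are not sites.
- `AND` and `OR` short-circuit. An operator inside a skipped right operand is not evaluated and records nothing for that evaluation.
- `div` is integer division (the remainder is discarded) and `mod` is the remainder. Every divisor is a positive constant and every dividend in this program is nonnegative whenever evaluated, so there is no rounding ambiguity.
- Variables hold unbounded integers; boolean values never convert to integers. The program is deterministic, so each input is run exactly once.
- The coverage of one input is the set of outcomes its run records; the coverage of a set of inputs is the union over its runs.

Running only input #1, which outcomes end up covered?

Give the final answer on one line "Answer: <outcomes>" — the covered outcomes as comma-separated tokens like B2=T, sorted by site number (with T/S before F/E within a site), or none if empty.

Running input #1 (d=8, n=-3, s=2), event by event:
  B1->F, B3->S, B2->F, B5->T
deduplicating events, the covered set is: B1=F, B2=F, B3=S, B5=T

Answer: B1=F, B2=F, B3=S, B5=T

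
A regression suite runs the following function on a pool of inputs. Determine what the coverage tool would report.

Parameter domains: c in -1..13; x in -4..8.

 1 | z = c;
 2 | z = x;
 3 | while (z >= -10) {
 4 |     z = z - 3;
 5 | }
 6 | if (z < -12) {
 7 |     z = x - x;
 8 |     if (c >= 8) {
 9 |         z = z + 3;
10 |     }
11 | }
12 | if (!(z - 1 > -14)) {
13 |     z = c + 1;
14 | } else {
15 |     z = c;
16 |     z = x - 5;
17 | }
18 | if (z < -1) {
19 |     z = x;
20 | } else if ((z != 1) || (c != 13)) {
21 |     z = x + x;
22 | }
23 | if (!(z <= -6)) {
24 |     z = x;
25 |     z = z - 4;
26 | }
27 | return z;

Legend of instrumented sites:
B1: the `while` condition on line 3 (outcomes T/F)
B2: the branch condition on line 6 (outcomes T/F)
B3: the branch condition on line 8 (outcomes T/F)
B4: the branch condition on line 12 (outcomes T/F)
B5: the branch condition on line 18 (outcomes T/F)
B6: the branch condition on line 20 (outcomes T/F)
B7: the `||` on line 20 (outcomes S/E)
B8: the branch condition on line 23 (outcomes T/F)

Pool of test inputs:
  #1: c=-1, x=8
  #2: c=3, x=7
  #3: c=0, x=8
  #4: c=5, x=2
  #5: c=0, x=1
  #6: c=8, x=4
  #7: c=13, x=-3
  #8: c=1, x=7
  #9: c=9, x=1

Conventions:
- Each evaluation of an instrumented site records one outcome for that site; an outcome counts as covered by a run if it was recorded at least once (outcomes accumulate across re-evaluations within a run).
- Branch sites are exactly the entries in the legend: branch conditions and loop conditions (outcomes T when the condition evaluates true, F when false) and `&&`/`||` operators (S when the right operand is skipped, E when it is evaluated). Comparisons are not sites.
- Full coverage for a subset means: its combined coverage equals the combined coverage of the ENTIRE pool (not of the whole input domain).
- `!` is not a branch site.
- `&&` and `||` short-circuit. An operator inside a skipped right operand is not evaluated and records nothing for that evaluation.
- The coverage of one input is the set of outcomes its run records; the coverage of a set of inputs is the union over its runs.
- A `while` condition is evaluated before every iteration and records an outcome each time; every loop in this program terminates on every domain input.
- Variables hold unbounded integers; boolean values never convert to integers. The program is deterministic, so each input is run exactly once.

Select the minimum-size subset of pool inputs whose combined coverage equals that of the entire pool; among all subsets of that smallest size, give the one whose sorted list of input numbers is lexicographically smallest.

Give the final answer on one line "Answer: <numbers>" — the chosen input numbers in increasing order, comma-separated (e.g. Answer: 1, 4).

input #1, c=-1, x=8: events B1->T, B1->T, B1->T, B1->T, B1->T, B1->T, B1->T, B1->F, B2->T, B3->F, B4->F, B5->F, B7->S, B6->T, ...; outcomes B1=T, B1=F, B2=T, B3=F, B4=F, B5=F, B6=T, B7=S, B8=T
input #2, c=3, x=7: events B1->T, B1->T, B1->T, B1->T, B1->T, B1->T, B1->F, B2->F, B4->F, B5->F, B7->S, B6->T, B8->T; outcomes B1=T, B1=F, B2=F, B4=F, B5=F, B6=T, B7=S, B8=T
input #3, c=0, x=8: events B1->T, B1->T, B1->T, B1->T, B1->T, B1->T, B1->T, B1->F, B2->T, B3->F, B4->F, B5->F, B7->S, B6->T, ...; outcomes B1=T, B1=F, B2=T, B3=F, B4=F, B5=F, B6=T, B7=S, B8=T
input #4, c=5, x=2: events B1->T, B1->T, B1->T, B1->T, B1->T, B1->F, B2->T, B3->F, B4->F, B5->T, B8->T; outcomes B1=T, B1=F, B2=T, B3=F, B4=F, B5=T, B8=T
input #5, c=0, x=1: events B1->T, B1->T, B1->T, B1->T, B1->F, B2->F, B4->F, B5->T, B8->T; outcomes B1=T, B1=F, B2=F, B4=F, B5=T, B8=T
input #6, c=8, x=4: events B1->T, B1->T, B1->T, B1->T, B1->T, B1->F, B2->F, B4->F, B5->F, B7->S, B6->T, B8->T; outcomes B1=T, B1=F, B2=F, B4=F, B5=F, B6=T, B7=S, B8=T
input #7, c=13, x=-3: events B1->T, B1->T, B1->T, B1->F, B2->F, B4->F, B5->T, B8->T; outcomes B1=T, B1=F, B2=F, B4=F, B5=T, B8=T
input #8, c=1, x=7: events B1->T, B1->T, B1->T, B1->T, B1->T, B1->T, B1->F, B2->F, B4->F, B5->F, B7->S, B6->T, B8->T; outcomes B1=T, B1=F, B2=F, B4=F, B5=F, B6=T, B7=S, B8=T
input #9, c=9, x=1: events B1->T, B1->T, B1->T, B1->T, B1->F, B2->F, B4->F, B5->T, B8->T; outcomes B1=T, B1=F, B2=F, B4=F, B5=T, B8=T
pool-wide coverage (11 outcomes): B1=T, B1=F, B2=T, B2=F, B3=F, B4=F, B5=T, B5=F, B6=T, B7=S, B8=T
checked all size-1 subsets: none covers 11 outcomes (max 9/11)
inputs {1, 5} (size 2) cover everything; no size-2 subset with a lexicographically smaller index list covers all 11

Answer: 1, 5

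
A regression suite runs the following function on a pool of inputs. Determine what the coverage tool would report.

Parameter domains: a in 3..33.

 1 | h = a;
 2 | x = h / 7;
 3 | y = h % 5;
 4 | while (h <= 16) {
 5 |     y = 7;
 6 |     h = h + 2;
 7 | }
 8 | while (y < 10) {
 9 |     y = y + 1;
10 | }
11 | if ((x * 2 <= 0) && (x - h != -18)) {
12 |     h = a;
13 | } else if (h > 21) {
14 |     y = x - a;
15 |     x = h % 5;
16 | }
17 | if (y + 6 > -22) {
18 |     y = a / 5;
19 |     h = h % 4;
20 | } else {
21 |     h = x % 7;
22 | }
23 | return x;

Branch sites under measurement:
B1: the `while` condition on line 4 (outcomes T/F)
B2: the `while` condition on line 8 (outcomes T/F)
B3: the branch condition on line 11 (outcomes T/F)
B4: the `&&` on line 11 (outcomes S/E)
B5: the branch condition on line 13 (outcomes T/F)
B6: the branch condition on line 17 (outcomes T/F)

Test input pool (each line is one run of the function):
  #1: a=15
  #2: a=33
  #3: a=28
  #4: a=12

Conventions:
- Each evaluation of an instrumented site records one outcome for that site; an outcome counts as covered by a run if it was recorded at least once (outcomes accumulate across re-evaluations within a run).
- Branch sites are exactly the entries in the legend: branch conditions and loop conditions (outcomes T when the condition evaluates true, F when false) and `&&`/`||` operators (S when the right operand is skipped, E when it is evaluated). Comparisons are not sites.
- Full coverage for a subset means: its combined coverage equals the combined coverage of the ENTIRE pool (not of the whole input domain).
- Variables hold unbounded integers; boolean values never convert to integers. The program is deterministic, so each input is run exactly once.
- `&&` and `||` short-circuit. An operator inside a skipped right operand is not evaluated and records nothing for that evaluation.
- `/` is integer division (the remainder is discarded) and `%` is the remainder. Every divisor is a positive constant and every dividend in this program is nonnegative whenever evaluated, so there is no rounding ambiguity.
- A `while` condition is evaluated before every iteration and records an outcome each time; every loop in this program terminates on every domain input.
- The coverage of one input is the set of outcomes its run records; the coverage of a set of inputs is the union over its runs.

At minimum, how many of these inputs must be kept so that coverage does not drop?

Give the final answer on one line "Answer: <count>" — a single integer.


#1 (a=15) -> B1->T, B1->F, B2->T, B2->T, B2->T, B2->F, B4->S, B3->F, B5->F, B6->T; covered: B1=T, B1=F, B2=T, B2=F, B3=F, B4=S, B5=F, B6=T
#2 (a=33) -> B1->F, B2->T, B2->T, B2->T, B2->T, B2->T, B2->T, B2->T, B2->F, B4->S, B3->F, B5->T, B6->F; covered: B1=F, B2=T, B2=F, B3=F, B4=S, B5=T, B6=F
#3 (a=28) -> B1->F, B2->T, B2->T, B2->T, B2->T, B2->T, B2->T, B2->T, B2->F, B4->S, B3->F, B5->T, B6->T; covered: B1=F, B2=T, B2=F, B3=F, B4=S, B5=T, B6=T
#4 (a=12) -> B1->T, B1->T, B1->T, B1->F, B2->T, B2->T, B2->T, B2->F, B4->S, B3->F, B5->F, B6->T; covered: B1=T, B1=F, B2=T, B2=F, B3=F, B4=S, B5=F, B6=T
pool-wide coverage (10 outcomes): B1=T, B1=F, B2=T, B2=F, B3=F, B4=S, B5=T, B5=F, B6=T, B6=F
size 1 is not enough: best union over all size-1 subsets is 8/10
inputs {1, 2} (size 2) cover everything; no size-2 subset with a lexicographically smaller index list covers all 10
Answer: 2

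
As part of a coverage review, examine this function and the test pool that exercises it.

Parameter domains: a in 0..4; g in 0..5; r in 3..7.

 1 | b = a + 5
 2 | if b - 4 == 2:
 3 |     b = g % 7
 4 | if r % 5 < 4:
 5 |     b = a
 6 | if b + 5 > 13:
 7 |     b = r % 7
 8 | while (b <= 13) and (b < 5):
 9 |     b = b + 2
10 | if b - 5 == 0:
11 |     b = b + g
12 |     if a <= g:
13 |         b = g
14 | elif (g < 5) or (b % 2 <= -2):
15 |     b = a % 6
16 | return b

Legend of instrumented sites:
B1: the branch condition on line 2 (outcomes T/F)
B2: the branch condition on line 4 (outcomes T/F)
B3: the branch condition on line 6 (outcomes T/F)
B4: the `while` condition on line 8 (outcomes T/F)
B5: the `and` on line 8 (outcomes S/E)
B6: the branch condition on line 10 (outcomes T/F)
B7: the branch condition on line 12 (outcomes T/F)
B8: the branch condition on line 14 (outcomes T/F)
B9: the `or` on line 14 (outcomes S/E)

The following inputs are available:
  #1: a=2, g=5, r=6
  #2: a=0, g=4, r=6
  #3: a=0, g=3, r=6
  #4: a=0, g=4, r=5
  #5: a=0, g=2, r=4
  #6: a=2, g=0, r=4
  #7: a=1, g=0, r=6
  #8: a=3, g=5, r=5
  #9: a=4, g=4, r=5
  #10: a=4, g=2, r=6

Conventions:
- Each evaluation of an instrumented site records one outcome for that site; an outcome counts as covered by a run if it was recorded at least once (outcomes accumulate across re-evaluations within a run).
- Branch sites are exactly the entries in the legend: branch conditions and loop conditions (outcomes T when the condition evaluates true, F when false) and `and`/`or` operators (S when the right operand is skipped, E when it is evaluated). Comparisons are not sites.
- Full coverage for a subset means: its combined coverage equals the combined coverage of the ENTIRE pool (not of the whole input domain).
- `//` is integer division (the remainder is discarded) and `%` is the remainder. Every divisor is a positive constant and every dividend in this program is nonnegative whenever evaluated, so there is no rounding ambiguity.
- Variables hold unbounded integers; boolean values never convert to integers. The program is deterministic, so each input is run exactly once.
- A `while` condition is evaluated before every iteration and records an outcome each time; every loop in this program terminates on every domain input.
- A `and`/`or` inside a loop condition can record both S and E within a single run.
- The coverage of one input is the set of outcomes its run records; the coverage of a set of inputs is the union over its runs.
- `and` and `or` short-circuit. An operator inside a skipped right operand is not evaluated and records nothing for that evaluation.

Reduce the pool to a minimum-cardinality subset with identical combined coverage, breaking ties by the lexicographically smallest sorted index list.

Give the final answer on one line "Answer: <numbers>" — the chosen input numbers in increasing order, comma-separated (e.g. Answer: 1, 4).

input #1, a=2, g=5, r=6: events B1->F, B2->T, B3->F, B5->E, B4->T, B5->E, B4->T, B5->E, B4->F, B6->F, B9->E, B8->F; outcomes B1=F, B2=T, B3=F, B4=T, B4=F, B5=E, B6=F, B8=F, B9=E
input #2, a=0, g=4, r=6: events B1->F, B2->T, B3->F, B5->E, B4->T, B5->E, B4->T, B5->E, B4->T, B5->E, B4->F, B6->F, B9->S, B8->T; outcomes B1=F, B2=T, B3=F, B4=T, B4=F, B5=E, B6=F, B8=T, B9=S
input #3, a=0, g=3, r=6: events B1->F, B2->T, B3->F, B5->E, B4->T, B5->E, B4->T, B5->E, B4->T, B5->E, B4->F, B6->F, B9->S, B8->T; outcomes B1=F, B2=T, B3=F, B4=T, B4=F, B5=E, B6=F, B8=T, B9=S
input #4, a=0, g=4, r=5: events B1->F, B2->T, B3->F, B5->E, B4->T, B5->E, B4->T, B5->E, B4->T, B5->E, B4->F, B6->F, B9->S, B8->T; outcomes B1=F, B2=T, B3=F, B4=T, B4=F, B5=E, B6=F, B8=T, B9=S
input #5, a=0, g=2, r=4: events B1->F, B2->F, B3->F, B5->E, B4->F, B6->T, B7->T; outcomes B1=F, B2=F, B3=F, B4=F, B5=E, B6=T, B7=T
input #6, a=2, g=0, r=4: events B1->F, B2->F, B3->F, B5->E, B4->F, B6->F, B9->S, B8->T; outcomes B1=F, B2=F, B3=F, B4=F, B5=E, B6=F, B8=T, B9=S
input #7, a=1, g=0, r=6: events B1->T, B2->T, B3->F, B5->E, B4->T, B5->E, B4->T, B5->E, B4->F, B6->T, B7->F; outcomes B1=T, B2=T, B3=F, B4=T, B4=F, B5=E, B6=T, B7=F
input #8, a=3, g=5, r=5: events B1->F, B2->T, B3->F, B5->E, B4->T, B5->E, B4->F, B6->T, B7->T; outcomes B1=F, B2=T, B3=F, B4=T, B4=F, B5=E, B6=T, B7=T
input #9, a=4, g=4, r=5: events B1->F, B2->T, B3->F, B5->E, B4->T, B5->E, B4->F, B6->F, B9->S, B8->T; outcomes B1=F, B2=T, B3=F, B4=T, B4=F, B5=E, B6=F, B8=T, B9=S
input #10, a=4, g=2, r=6: events B1->F, B2->T, B3->F, B5->E, B4->T, B5->E, B4->F, B6->F, B9->S, B8->T; outcomes B1=F, B2=T, B3=F, B4=T, B4=F, B5=E, B6=F, B8=T, B9=S
union over all inputs: B1=T, B1=F, B2=T, B2=F, B3=F, B4=T, B4=F, B5=E, B6=T, B6=F, B7=T, B7=F, B8=T, B8=F, B9=S, B9=E (16 outcomes)
checked all size-1 subsets: none covers 16 outcomes (max 9/16)
checked all size-2 subsets: none covers 16 outcomes (max 13/16)
checked all size-3 subsets: none covers 16 outcomes (max 15/16)
inputs {1, 2, 5, 7} (size 4) cover everything; no size-4 subset with a lexicographically smaller index list covers all 16

Answer: 1, 2, 5, 7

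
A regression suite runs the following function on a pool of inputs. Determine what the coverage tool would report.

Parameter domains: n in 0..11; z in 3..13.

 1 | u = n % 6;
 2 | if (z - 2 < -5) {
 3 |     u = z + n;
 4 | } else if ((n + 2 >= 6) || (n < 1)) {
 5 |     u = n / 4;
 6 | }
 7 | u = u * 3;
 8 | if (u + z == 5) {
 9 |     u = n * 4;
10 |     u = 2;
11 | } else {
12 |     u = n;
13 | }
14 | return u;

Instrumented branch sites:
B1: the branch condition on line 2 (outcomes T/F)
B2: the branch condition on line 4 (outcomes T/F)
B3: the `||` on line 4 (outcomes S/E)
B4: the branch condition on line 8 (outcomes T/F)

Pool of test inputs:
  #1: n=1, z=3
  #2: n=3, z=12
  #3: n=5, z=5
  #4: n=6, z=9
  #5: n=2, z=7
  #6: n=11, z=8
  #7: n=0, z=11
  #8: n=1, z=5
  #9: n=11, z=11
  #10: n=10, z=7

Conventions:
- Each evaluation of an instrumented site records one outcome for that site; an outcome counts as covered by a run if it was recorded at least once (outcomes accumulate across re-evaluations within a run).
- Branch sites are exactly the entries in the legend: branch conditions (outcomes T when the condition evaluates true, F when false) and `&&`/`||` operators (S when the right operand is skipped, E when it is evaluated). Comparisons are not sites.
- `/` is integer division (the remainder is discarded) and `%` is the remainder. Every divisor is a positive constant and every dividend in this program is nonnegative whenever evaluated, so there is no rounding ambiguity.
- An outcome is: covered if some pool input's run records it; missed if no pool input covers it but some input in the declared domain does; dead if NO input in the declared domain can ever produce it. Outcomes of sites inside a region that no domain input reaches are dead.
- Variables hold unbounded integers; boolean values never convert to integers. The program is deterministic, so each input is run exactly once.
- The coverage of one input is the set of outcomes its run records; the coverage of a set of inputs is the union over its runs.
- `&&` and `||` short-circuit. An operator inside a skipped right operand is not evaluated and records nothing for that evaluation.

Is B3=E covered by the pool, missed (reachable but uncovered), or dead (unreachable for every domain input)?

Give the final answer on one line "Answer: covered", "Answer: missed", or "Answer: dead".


B3=E is recorded by pool input(s) 1, 2, 5, 7, 8 -> covered
Answer: covered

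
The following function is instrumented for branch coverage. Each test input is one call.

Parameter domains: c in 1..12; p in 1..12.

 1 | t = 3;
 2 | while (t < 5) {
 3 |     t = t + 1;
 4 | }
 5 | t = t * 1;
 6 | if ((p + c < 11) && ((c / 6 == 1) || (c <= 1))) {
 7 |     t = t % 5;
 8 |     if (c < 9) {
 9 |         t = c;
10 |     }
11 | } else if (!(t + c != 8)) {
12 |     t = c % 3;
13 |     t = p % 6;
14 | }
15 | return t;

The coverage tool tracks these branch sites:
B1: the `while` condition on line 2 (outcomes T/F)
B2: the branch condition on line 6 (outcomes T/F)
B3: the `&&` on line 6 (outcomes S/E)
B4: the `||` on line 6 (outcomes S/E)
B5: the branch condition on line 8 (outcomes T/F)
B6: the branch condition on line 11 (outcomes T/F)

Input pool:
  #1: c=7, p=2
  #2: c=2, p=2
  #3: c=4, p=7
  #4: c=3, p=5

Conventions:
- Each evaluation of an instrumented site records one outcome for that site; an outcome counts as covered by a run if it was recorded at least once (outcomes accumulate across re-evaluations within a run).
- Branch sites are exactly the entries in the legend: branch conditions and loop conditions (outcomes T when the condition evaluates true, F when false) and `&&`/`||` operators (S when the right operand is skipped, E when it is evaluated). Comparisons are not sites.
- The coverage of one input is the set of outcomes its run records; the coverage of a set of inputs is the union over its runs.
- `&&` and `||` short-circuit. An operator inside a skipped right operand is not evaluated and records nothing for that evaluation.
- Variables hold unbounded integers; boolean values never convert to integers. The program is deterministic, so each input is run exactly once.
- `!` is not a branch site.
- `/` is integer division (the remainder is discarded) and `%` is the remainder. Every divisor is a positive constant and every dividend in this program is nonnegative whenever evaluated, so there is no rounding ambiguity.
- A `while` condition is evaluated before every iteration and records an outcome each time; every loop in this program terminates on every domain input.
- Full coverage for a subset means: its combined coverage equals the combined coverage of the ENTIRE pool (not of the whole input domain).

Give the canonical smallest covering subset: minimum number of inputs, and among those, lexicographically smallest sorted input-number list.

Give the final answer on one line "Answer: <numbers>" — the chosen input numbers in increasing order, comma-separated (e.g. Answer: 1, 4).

input #1 (c=7, p=2): events B1->T, B1->T, B1->F, B3->E, B4->S, B2->T, B5->T; covers B1=T, B1=F, B2=T, B3=E, B4=S, B5=T
input #2 (c=2, p=2): events B1->T, B1->T, B1->F, B3->E, B4->E, B2->F, B6->F; covers B1=T, B1=F, B2=F, B3=E, B4=E, B6=F
input #3 (c=4, p=7): events B1->T, B1->T, B1->F, B3->S, B2->F, B6->F; covers B1=T, B1=F, B2=F, B3=S, B6=F
input #4 (c=3, p=5): events B1->T, B1->T, B1->F, B3->E, B4->E, B2->F, B6->T; covers B1=T, B1=F, B2=F, B3=E, B4=E, B6=T
pool-wide coverage (11 outcomes): B1=T, B1=F, B2=T, B2=F, B3=S, B3=E, B4=S, B4=E, B5=T, B6=T, B6=F
checked all size-1 subsets: none covers 11 outcomes (max 6/11)
checked all size-2 subsets: none covers 11 outcomes (max 9/11)
size 3: inputs {1, 3, 4} cover all 11 outcomes, and no lexicographically smaller subset of this size does

Answer: 1, 3, 4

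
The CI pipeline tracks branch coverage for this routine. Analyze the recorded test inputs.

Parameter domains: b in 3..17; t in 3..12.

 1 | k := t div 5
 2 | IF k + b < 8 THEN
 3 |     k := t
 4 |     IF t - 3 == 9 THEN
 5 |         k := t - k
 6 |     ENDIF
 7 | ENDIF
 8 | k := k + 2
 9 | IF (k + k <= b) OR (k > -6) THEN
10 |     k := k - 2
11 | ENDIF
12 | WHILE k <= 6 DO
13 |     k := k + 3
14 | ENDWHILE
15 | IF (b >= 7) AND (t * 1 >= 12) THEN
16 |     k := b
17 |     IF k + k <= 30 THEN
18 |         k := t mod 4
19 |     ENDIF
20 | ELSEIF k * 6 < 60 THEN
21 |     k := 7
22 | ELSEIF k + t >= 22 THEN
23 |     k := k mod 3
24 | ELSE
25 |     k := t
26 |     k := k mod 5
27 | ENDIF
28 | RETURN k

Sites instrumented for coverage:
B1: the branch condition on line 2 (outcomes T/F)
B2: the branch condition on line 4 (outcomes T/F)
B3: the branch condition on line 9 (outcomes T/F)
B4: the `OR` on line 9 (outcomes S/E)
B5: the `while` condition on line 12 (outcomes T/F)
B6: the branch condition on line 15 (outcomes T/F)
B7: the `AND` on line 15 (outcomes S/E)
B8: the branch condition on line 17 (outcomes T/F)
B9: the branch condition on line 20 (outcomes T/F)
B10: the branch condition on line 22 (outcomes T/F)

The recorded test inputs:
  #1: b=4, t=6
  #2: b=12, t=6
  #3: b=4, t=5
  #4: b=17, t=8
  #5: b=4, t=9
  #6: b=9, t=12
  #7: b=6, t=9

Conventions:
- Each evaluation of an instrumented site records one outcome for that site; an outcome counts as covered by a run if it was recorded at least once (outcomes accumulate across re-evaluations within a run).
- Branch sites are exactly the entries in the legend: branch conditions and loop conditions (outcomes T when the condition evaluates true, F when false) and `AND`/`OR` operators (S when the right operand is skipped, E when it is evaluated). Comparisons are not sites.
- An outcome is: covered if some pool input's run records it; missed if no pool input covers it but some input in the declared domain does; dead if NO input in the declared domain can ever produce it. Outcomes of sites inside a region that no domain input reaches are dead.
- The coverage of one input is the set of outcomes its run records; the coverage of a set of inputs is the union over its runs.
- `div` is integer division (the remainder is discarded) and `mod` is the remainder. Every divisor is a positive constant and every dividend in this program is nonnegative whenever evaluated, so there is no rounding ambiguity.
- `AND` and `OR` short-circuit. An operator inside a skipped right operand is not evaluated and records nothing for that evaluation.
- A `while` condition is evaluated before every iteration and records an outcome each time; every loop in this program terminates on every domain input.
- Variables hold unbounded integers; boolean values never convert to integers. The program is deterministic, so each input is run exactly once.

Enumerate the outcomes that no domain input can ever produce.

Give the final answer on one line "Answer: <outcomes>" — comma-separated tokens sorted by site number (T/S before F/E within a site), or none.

running all 150 domain inputs and tallying outcomes:
  B3=F: never recorded by any domain input -> dead
  reachable outcomes have witnesses, e.g. B1=T (e.g. b=3, t=3), B1=F (e.g. b=6, t=10), B2=T (e.g. b=3, t=12), B2=F (e.g. b=3, t=3)

Answer: B3=F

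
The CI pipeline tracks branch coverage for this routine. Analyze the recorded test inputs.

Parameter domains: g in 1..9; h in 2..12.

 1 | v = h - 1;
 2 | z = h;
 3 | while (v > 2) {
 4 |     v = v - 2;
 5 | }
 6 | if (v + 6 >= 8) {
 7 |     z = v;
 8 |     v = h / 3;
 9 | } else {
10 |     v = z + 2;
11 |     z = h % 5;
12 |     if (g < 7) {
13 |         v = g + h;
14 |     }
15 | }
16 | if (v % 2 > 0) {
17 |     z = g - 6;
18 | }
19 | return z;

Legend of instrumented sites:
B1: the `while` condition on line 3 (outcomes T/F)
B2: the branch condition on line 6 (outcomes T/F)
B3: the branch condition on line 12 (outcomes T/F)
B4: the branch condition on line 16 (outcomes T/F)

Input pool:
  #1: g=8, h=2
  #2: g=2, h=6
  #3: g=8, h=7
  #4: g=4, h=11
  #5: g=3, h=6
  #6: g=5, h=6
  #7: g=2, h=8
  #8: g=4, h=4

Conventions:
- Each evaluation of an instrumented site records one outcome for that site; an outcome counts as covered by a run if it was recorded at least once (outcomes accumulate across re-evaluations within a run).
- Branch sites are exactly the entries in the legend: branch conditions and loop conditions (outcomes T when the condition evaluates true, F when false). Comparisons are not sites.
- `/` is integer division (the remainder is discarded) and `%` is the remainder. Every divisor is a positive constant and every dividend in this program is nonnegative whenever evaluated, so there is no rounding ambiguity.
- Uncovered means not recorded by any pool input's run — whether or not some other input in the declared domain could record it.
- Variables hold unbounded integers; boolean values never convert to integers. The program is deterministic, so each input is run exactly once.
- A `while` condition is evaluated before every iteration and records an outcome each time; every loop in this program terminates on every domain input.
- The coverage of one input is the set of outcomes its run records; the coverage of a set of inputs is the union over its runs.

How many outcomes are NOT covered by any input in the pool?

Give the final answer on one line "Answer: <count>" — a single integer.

input #1, g=8, h=2: outcomes B1=F, B2=F, B3=F, B4=F
input #2, g=2, h=6: outcomes B1=T, B1=F, B2=F, B3=T, B4=F
input #3, g=8, h=7: outcomes B1=T, B1=F, B2=T, B4=F
input #4, g=4, h=11: outcomes B1=T, B1=F, B2=T, B4=T
input #5, g=3, h=6: outcomes B1=T, B1=F, B2=F, B3=T, B4=T
input #6, g=5, h=6: outcomes B1=T, B1=F, B2=F, B3=T, B4=T
input #7, g=2, h=8: outcomes B1=T, B1=F, B2=F, B3=T, B4=F
input #8, g=4, h=4: outcomes B1=T, B1=F, B2=F, B3=T, B4=F
union over the pool: B1=T, B1=F, B2=T, B2=F, B3=T, B3=F, B4=T, B4=F
uncovered (0 of 8): none

Answer: 0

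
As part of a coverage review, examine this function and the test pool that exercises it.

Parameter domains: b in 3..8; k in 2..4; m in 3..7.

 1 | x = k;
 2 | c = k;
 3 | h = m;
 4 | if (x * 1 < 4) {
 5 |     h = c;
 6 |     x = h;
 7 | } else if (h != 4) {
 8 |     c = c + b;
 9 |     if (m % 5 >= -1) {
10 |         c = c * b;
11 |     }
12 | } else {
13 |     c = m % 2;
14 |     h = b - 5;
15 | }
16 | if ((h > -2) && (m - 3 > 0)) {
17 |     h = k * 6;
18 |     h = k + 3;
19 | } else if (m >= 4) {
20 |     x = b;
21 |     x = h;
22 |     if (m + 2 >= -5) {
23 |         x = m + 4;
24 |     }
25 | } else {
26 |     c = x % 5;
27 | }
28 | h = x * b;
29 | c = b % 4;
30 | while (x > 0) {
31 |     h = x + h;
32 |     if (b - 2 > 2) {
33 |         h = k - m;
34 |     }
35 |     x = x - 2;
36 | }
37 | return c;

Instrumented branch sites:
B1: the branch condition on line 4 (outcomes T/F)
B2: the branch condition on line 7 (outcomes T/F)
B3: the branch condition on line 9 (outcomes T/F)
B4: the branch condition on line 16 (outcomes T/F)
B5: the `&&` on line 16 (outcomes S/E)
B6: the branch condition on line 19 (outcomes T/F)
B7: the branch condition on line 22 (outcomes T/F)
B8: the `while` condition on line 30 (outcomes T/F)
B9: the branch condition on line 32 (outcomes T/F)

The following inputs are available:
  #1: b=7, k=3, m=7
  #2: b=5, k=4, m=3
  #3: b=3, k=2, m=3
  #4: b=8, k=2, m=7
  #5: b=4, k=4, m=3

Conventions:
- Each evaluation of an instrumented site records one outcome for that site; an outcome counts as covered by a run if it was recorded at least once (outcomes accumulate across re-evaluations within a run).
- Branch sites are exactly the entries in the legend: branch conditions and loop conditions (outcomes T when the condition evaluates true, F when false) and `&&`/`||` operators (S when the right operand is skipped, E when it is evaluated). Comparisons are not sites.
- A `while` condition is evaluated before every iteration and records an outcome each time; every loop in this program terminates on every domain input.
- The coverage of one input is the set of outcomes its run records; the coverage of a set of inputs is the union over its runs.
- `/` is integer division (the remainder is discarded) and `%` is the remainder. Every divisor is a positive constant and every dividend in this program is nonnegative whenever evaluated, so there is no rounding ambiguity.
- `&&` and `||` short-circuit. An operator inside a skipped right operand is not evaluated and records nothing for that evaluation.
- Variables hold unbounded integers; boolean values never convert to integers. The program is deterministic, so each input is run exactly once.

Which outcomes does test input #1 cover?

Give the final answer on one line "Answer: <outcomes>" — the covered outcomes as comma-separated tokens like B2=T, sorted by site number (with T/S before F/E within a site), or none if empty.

Simulating input #1 (b=7, k=3, m=7) step by step:
  B1->T, B5->E, B4->T, B8->T, B9->T, B8->T, B9->T, B8->F
collecting distinct outcomes: B1=T, B4=T, B5=E, B8=T, B8=F, B9=T

Answer: B1=T, B4=T, B5=E, B8=T, B8=F, B9=T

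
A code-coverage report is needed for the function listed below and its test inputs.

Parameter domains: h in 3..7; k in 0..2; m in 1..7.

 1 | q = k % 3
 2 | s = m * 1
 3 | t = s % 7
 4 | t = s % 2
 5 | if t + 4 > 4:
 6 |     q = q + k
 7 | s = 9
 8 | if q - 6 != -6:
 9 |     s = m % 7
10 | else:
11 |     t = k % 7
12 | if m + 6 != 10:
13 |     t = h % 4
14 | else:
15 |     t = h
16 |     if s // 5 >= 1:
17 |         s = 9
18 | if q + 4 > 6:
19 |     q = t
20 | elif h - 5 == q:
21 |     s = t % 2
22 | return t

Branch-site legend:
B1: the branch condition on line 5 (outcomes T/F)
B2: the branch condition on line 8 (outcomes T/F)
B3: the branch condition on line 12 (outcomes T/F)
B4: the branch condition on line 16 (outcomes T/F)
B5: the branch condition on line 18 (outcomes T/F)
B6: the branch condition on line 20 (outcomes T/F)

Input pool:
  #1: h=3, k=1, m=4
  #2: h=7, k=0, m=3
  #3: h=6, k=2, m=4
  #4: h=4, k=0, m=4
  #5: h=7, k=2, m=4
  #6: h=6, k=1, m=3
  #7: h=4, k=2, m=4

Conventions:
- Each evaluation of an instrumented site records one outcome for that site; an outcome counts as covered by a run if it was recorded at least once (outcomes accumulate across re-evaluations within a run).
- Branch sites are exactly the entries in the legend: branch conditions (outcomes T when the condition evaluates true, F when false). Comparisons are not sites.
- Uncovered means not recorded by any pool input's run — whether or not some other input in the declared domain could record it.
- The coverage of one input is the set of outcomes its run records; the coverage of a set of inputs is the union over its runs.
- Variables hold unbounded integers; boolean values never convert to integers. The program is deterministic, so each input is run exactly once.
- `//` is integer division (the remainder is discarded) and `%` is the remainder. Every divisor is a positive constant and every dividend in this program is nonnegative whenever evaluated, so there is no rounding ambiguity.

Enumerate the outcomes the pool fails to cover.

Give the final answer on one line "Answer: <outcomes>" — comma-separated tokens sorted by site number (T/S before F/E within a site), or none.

input #1, h=3, k=1, m=4: events B1->F, B2->T, B3->F, B4->F, B5->F, B6->F; outcomes B1=F, B2=T, B3=F, B4=F, B5=F, B6=F
input #2, h=7, k=0, m=3: events B1->T, B2->F, B3->T, B5->F, B6->F; outcomes B1=T, B2=F, B3=T, B5=F, B6=F
input #3, h=6, k=2, m=4: events B1->F, B2->T, B3->F, B4->F, B5->F, B6->F; outcomes B1=F, B2=T, B3=F, B4=F, B5=F, B6=F
input #4, h=4, k=0, m=4: events B1->F, B2->F, B3->F, B4->T, B5->F, B6->F; outcomes B1=F, B2=F, B3=F, B4=T, B5=F, B6=F
input #5, h=7, k=2, m=4: events B1->F, B2->T, B3->F, B4->F, B5->F, B6->T; outcomes B1=F, B2=T, B3=F, B4=F, B5=F, B6=T
input #6, h=6, k=1, m=3: events B1->T, B2->T, B3->T, B5->F, B6->F; outcomes B1=T, B2=T, B3=T, B5=F, B6=F
input #7, h=4, k=2, m=4: events B1->F, B2->T, B3->F, B4->F, B5->F, B6->F; outcomes B1=F, B2=T, B3=F, B4=F, B5=F, B6=F
union over the pool: B1=T, B1=F, B2=T, B2=F, B3=T, B3=F, B4=T, B4=F, B5=F, B6=T, B6=F
uncovered (1 of 12): B5=T

Answer: B5=T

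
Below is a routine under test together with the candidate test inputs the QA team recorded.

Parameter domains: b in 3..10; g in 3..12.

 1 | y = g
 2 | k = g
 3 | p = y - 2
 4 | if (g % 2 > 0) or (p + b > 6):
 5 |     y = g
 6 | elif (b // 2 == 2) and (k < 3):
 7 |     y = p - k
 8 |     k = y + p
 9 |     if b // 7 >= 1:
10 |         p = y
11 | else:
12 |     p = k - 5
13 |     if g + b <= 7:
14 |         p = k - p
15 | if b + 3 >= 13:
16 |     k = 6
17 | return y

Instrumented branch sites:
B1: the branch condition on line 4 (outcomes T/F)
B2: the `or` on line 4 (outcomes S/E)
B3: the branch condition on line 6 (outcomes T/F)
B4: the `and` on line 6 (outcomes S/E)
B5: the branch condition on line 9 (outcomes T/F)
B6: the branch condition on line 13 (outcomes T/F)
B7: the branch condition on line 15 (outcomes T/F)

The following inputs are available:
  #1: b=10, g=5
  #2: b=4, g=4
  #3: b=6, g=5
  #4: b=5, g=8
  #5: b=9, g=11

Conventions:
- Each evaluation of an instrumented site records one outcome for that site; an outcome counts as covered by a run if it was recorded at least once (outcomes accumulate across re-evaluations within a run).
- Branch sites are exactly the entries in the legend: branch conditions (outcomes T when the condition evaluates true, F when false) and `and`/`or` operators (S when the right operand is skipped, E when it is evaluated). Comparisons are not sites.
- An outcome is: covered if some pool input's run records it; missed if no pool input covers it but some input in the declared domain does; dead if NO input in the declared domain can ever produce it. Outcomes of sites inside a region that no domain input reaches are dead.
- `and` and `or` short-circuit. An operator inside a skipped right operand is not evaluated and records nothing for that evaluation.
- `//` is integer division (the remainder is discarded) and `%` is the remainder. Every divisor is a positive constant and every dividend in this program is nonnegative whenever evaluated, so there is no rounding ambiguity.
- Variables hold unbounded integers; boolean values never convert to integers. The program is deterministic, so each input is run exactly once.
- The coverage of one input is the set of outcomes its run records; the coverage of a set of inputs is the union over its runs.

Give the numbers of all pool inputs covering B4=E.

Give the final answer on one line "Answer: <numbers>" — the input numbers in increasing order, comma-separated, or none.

input #1 (b=10, g=5): does not produce B4=E
input #2 (b=4, g=4): produces B4=E
input #3 (b=6, g=5): does not produce B4=E
input #4 (b=5, g=8): does not produce B4=E
input #5 (b=9, g=11): does not produce B4=E

Answer: 2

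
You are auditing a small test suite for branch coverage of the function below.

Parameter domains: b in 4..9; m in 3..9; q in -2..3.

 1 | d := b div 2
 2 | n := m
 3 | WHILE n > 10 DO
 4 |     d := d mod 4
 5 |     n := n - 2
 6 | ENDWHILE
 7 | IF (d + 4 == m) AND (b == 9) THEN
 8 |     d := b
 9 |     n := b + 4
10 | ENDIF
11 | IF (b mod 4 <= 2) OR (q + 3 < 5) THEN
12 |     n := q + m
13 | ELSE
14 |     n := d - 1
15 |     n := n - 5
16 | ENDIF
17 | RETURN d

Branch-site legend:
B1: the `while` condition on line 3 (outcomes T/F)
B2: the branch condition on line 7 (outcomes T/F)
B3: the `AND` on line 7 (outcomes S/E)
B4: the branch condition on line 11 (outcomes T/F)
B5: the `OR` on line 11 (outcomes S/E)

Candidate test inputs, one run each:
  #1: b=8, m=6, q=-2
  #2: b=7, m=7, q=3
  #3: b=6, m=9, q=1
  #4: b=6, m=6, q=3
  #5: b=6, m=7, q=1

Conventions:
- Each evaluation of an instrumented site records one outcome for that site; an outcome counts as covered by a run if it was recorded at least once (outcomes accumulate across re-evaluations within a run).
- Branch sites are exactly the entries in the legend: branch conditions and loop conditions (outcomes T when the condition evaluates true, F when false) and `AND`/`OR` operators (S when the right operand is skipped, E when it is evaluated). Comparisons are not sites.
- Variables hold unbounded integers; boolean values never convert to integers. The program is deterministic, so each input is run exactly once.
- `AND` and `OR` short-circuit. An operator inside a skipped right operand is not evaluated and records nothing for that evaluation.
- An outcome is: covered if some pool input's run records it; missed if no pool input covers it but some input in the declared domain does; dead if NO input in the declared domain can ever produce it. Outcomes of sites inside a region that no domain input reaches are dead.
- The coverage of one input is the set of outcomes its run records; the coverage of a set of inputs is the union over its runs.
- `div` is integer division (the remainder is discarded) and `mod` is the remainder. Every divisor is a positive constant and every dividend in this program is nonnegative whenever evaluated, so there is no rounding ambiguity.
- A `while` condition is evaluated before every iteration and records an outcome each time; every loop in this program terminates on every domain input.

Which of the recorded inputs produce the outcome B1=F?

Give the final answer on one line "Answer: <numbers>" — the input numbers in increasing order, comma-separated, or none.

input #1 (b=8, m=6, q=-2): hits B1=F
input #2 (b=7, m=7, q=3): hits B1=F
input #3 (b=6, m=9, q=1): hits B1=F
input #4 (b=6, m=6, q=3): hits B1=F
input #5 (b=6, m=7, q=1): hits B1=F

Answer: 1, 2, 3, 4, 5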